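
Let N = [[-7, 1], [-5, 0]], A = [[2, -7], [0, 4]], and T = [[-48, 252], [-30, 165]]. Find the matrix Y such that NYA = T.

Y = [[3, -3], [-3, 0]]

Y = N⁻¹TA⁻¹ (apply N⁻¹ on the left and A⁻¹ on the right).
N has determinant 5; N⁻¹ = [[0, -1/5], [1, -7/5]].
det A = 8, so A⁻¹ = [[1/2, 7/8], [0, 1/4]].
N⁻¹T = [[6, -33], [-6, 21]].
Y = (N⁻¹T)A⁻¹ = [[3, -3], [-3, 0]].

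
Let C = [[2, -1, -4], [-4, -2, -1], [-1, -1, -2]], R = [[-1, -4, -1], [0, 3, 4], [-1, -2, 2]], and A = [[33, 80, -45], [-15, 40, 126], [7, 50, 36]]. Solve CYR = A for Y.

Y = [[1, -4, -5], [1, 0, -4], [2, -2, 5]]

Y = C⁻¹AR⁻¹ (apply C⁻¹ on the left and R⁻¹ on the right).
C has determinant 5; C⁻¹ = [[3/5, 2/5, -7/5], [-7/5, -8/5, 18/5], [2/5, 3/5, -8/5]].
det R = -1, so R⁻¹ = [[-14, -10, 13], [4, 3, -4], [-3, -2, 3]].
C⁻¹A = [[4, -6, -27], [3, 4, -9], [-7, -24, 0]].
Y = (C⁻¹A)R⁻¹ = [[1, -4, -5], [1, 0, -4], [2, -2, 5]].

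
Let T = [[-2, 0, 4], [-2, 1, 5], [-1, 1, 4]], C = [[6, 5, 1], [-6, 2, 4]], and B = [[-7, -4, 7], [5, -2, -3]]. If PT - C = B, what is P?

P = [[2, -4, 5], [0, 1, -1]]

PT = B + C = [[-1, 1, 8], [-1, 0, 1]].
Right-multiplying both sides by T⁻¹ gives P = (B + C)T⁻¹.
det T = -2, so T⁻¹ = [[1/2, -2, 2], [-3/2, 2, -1], [1/2, -1, 1]].
P = (B + C)T⁻¹ = [[2, -4, 5], [0, 1, -1]].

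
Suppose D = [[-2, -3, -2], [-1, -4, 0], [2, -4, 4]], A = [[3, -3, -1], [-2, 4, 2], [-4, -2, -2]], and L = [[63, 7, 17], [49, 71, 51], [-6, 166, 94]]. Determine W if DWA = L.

Left-multiply by D⁻¹ and right-multiply by A⁻¹: W = D⁻¹LA⁻¹.
det D = -4, so D⁻¹ = [[4, -5, 2], [-1, 1, -1/2], [-3, 7/2, -5/4]].
A has determinant 4; A⁻¹ = [[-1, -1, -1/2], [-3, -5/2, -1], [5, 9/2, 3/2]].
D⁻¹L = [[-5, 5, 1], [-11, -19, -13], [-10, 20, 10]].
W = (D⁻¹L)A⁻¹ = [[-5, -3, -1], [3, 0, 5], [0, 5, 0]].

W = [[-5, -3, -1], [3, 0, 5], [0, 5, 0]]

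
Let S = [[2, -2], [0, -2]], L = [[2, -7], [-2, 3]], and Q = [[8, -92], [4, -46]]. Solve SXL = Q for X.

Isolating X: multiply by S⁻¹ from the left and L⁻¹ from the right, so X = S⁻¹QL⁻¹.
det S = -4; the adjugate gives S⁻¹ = [[1/2, -1/2], [0, -1/2]].
L has determinant -8; L⁻¹ = [[-3/8, -7/8], [-1/4, -1/4]].
S⁻¹Q = [[2, -23], [-2, 23]].
X = (S⁻¹Q)L⁻¹ = [[5, 4], [-5, -4]].

X = [[5, 4], [-5, -4]]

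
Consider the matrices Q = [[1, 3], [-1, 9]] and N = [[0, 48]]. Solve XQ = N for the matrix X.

X = [[4, 4]]

Since Q sits to the right of X, X = NQ⁻¹.
det Q = 12, so Q⁻¹ = [[3/4, -1/4], [1/12, 1/12]].
X = NQ⁻¹ = [[0, 48]] · [[3/4, -1/4], [1/12, 1/12]] = [[4, 4]].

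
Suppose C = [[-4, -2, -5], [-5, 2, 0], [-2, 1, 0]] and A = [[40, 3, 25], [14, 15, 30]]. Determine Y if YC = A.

Right-multiplying both sides by C⁻¹ gives Y = AC⁻¹.
det C = 5, so C⁻¹ = [[0, -1, 2], [0, -2, 5], [-1/5, 8/5, -18/5]].
Y = AC⁻¹ = [[40, 3, 25], [14, 15, 30]] · [[0, -1, 2], [0, -2, 5], [-1/5, 8/5, -18/5]] = [[-5, -6, 5], [-6, 4, -5]].

Y = [[-5, -6, 5], [-6, 4, -5]]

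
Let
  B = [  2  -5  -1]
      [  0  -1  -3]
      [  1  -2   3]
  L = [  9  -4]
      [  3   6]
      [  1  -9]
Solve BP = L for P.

Since B multiplies P on the left, P = B⁻¹L.
B has determinant -4; B⁻¹ = [[9/4, -17/4, -7/2], [3/4, -7/4, -3/2], [-1/4, 1/4, 1/2]].
P = B⁻¹L = [[9/4, -17/4, -7/2], [3/4, -7/4, -3/2], [-1/4, 1/4, 1/2]] · [[9, -4], [3, 6], [1, -9]] = [[4, -3], [0, 0], [-1, -2]].

P = [[4, -3], [0, 0], [-1, -2]]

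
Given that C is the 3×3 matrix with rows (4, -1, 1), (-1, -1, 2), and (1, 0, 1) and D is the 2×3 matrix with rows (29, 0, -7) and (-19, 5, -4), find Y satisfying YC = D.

Y = [[6, -6, -1], [-5, 0, 1]]

Right-multiplying both sides by C⁻¹ gives Y = DC⁻¹.
det C = -6, so C⁻¹ = [[1/6, -1/6, 1/6], [-1/2, -1/2, 3/2], [-1/6, 1/6, 5/6]].
Y = DC⁻¹ = [[29, 0, -7], [-19, 5, -4]] · [[1/6, -1/6, 1/6], [-1/2, -1/2, 3/2], [-1/6, 1/6, 5/6]] = [[6, -6, -1], [-5, 0, 1]].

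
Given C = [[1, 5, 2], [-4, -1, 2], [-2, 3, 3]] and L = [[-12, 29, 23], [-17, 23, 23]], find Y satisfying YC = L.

Since C sits to the right of Y, Y = LC⁻¹.
det C = 3; the adjugate gives C⁻¹ = [[-3, -3, 4], [8/3, 7/3, -10/3], [-14/3, -13/3, 19/3]].
Y = LC⁻¹ = [[-12, 29, 23], [-17, 23, 23]] · [[-3, -3, 4], [8/3, 7/3, -10/3], [-14/3, -13/3, 19/3]] = [[6, 4, 1], [5, 5, 1]].

Y = [[6, 4, 1], [5, 5, 1]]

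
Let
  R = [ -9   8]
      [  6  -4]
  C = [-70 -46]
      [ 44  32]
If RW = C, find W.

W = [[6, 6], [-2, 1]]

R is on the left of W, so left-multiply by R⁻¹: W = R⁻¹C.
det R = -12; the adjugate gives R⁻¹ = [[1/3, 2/3], [1/2, 3/4]].
W = R⁻¹C = [[1/3, 2/3], [1/2, 3/4]] · [[-70, -46], [44, 32]] = [[6, 6], [-2, 1]].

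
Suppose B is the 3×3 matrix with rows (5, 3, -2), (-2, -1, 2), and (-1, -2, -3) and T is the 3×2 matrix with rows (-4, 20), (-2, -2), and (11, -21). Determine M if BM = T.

Since B multiplies M on the left, M = B⁻¹T.
det B = 5, so B⁻¹ = [[7/5, 13/5, 4/5], [-8/5, -17/5, -6/5], [3/5, 7/5, 1/5]].
M = B⁻¹T = [[7/5, 13/5, 4/5], [-8/5, -17/5, -6/5], [3/5, 7/5, 1/5]] · [[-4, 20], [-2, -2], [11, -21]] = [[-2, 6], [0, 0], [-3, 5]].

M = [[-2, 6], [0, 0], [-3, 5]]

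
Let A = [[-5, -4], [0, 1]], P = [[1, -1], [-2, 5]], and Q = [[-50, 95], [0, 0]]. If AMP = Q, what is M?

Isolating M: multiply by A⁻¹ from the left and P⁻¹ from the right, so M = A⁻¹QP⁻¹.
det A = -5, so A⁻¹ = [[-1/5, -4/5], [0, 1]].
det P = 3; the adjugate gives P⁻¹ = [[5/3, 1/3], [2/3, 1/3]].
A⁻¹Q = [[10, -19], [0, 0]].
M = (A⁻¹Q)P⁻¹ = [[4, -3], [0, 0]].

M = [[4, -3], [0, 0]]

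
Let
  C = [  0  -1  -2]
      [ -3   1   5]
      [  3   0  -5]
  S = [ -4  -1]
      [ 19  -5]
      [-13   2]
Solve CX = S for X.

X = [[-6, 4], [6, -3], [-1, 2]]

Left-multiplying both sides by C⁻¹ gives X = C⁻¹S.
det C = 6, so C⁻¹ = [[-5/6, -5/6, -1/2], [0, 1, 1], [-1/2, -1/2, -1/2]].
X = C⁻¹S = [[-5/6, -5/6, -1/2], [0, 1, 1], [-1/2, -1/2, -1/2]] · [[-4, -1], [19, -5], [-13, 2]] = [[-6, 4], [6, -3], [-1, 2]].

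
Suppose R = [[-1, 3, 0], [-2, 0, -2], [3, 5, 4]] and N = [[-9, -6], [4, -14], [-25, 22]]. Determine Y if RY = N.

Y = [[-3, 6], [-4, 0], [1, 1]]

R is on the left of Y, so left-multiply by R⁻¹: Y = R⁻¹N.
R has determinant -4; R⁻¹ = [[-5/2, 3, 3/2], [-1/2, 1, 1/2], [5/2, -7/2, -3/2]].
Y = R⁻¹N = [[-5/2, 3, 3/2], [-1/2, 1, 1/2], [5/2, -7/2, -3/2]] · [[-9, -6], [4, -14], [-25, 22]] = [[-3, 6], [-4, 0], [1, 1]].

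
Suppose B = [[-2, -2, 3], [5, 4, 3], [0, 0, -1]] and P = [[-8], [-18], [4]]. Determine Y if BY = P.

Y = [[2], [-4], [-4]]

Since B multiplies Y on the left, Y = B⁻¹P.
B has determinant -2; B⁻¹ = [[2, 1, 9], [-5/2, -1, -21/2], [0, 0, -1]].
Y = B⁻¹P = [[2, 1, 9], [-5/2, -1, -21/2], [0, 0, -1]] · [[-8], [-18], [4]] = [[2], [-4], [-4]].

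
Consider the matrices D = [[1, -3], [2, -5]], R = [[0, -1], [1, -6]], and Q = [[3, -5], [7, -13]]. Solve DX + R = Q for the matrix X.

DX = Q − R = [[3, -4], [6, -7]].
Since D multiplies X on the left, X = D⁻¹(Q − R).
det D = 1; the adjugate gives D⁻¹ = [[-5, 3], [-2, 1]].
X = D⁻¹(Q − R) = [[3, -1], [0, 1]].

X = [[3, -1], [0, 1]]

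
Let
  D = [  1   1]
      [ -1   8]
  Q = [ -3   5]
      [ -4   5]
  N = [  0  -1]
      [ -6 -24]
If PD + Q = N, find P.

PD = N − Q = [[3, -6], [-2, -29]].
Right-multiplying both sides by D⁻¹ gives P = (N − Q)D⁻¹.
D has determinant 9; D⁻¹ = [[8/9, -1/9], [1/9, 1/9]].
P = (N − Q)D⁻¹ = [[2, -1], [-5, -3]].

P = [[2, -1], [-5, -3]]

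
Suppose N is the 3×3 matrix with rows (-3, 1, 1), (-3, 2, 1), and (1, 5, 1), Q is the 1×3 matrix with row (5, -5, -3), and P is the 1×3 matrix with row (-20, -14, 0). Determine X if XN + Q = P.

XN = P − Q = [[-25, -9, 3]].
N is on the right of X, so right-multiply by N⁻¹: X = (P − Q)N⁻¹.
N has determinant -4; N⁻¹ = [[3/4, -1, 1/4], [-1, 1, 0], [17/4, -4, 3/4]].
X = (P − Q)N⁻¹ = [[3, 4, -4]].

X = [[3, 4, -4]]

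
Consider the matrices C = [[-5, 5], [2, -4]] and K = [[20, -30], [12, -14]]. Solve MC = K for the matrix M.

M = [[-2, 5], [-2, 1]]

Right-multiplying both sides by C⁻¹ gives M = KC⁻¹.
det C = 10, so C⁻¹ = [[-2/5, -1/2], [-1/5, -1/2]].
M = KC⁻¹ = [[20, -30], [12, -14]] · [[-2/5, -1/2], [-1/5, -1/2]] = [[-2, 5], [-2, 1]].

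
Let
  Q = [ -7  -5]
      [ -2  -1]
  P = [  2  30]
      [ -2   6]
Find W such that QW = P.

Since Q multiplies W on the left, W = Q⁻¹P.
det Q = -3, so Q⁻¹ = [[1/3, -5/3], [-2/3, 7/3]].
W = Q⁻¹P = [[1/3, -5/3], [-2/3, 7/3]] · [[2, 30], [-2, 6]] = [[4, 0], [-6, -6]].

W = [[4, 0], [-6, -6]]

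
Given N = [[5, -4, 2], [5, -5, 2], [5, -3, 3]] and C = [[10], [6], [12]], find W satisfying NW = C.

Left-multiplying both sides by N⁻¹ gives W = N⁻¹C.
det N = -5; the adjugate gives N⁻¹ = [[9/5, -6/5, -2/5], [1, -1, 0], [-2, 1, 1]].
W = N⁻¹C = [[9/5, -6/5, -2/5], [1, -1, 0], [-2, 1, 1]] · [[10], [6], [12]] = [[6], [4], [-2]].

W = [[6], [4], [-2]]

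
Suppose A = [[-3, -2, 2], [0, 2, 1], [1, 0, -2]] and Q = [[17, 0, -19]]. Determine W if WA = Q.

W = [[-5, -5, 2]]

Since A sits to the right of W, W = QA⁻¹.
A has determinant 6; A⁻¹ = [[-2/3, -2/3, -1], [1/6, 2/3, 1/2], [-1/3, -1/3, -1]].
W = QA⁻¹ = [[17, 0, -19]] · [[-2/3, -2/3, -1], [1/6, 2/3, 1/2], [-1/3, -1/3, -1]] = [[-5, -5, 2]].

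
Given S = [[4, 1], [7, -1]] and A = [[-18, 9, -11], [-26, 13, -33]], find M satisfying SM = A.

M = [[-4, 2, -4], [-2, 1, 5]]

Since S multiplies M on the left, M = S⁻¹A.
det S = -11; the adjugate gives S⁻¹ = [[1/11, 1/11], [7/11, -4/11]].
M = S⁻¹A = [[1/11, 1/11], [7/11, -4/11]] · [[-18, 9, -11], [-26, 13, -33]] = [[-4, 2, -4], [-2, 1, 5]].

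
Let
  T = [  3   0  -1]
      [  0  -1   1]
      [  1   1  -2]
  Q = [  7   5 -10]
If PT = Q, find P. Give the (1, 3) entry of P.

4

Since T sits to the right of P, P = QT⁻¹.
det T = 2, so T⁻¹ = [[1/2, -1/2, -1/2], [1/2, -5/2, -3/2], [1/2, -3/2, -3/2]].
P = QT⁻¹ = [[7, 5, -10]] · [[1/2, -1/2, -1/2], [1/2, -5/2, -3/2], [1/2, -3/2, -3/2]] = [[1, -1, 4]].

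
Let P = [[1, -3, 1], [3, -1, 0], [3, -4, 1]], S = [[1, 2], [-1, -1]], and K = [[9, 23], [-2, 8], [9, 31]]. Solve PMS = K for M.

M = [[2, 4], [-4, 0], [0, 1]]

M = P⁻¹KS⁻¹ (apply P⁻¹ on the left and S⁻¹ on the right).
P has determinant -1; P⁻¹ = [[1, 1, -1], [3, 2, -3], [9, 5, -8]].
S has determinant 1; S⁻¹ = [[-1, -2], [1, 1]].
P⁻¹K = [[-2, 0], [-4, -8], [-1, -1]].
M = (P⁻¹K)S⁻¹ = [[2, 4], [-4, 0], [0, 1]].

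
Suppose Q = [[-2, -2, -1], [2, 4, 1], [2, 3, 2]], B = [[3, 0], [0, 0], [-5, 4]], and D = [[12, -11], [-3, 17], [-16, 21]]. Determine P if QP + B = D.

QP = D − B = [[9, -11], [-3, 17], [-11, 17]].
Q is on the left of P, so left-multiply by Q⁻¹: P = Q⁻¹(D − B).
Q has determinant -4; Q⁻¹ = [[-5/4, -1/4, -1/2], [1/2, 1/2, 0], [1/2, -1/2, 1]].
P = Q⁻¹(D − B) = [[-5, 1], [3, 3], [-5, 3]].

P = [[-5, 1], [3, 3], [-5, 3]]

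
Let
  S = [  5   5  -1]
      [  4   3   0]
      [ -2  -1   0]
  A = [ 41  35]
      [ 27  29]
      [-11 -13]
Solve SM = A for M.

M = [[3, 5], [5, 3], [-1, 5]]

Since S multiplies M on the left, M = S⁻¹A.
S has determinant -2; S⁻¹ = [[0, -1/2, -3/2], [0, 1, 2], [-1, 5/2, 5/2]].
M = S⁻¹A = [[0, -1/2, -3/2], [0, 1, 2], [-1, 5/2, 5/2]] · [[41, 35], [27, 29], [-11, -13]] = [[3, 5], [5, 3], [-1, 5]].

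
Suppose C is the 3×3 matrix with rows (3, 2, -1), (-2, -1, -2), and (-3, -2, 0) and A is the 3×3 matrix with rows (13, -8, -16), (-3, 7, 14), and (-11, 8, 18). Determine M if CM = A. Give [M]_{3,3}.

-2

Left-multiplying both sides by C⁻¹ gives M = C⁻¹A.
det C = -1; the adjugate gives C⁻¹ = [[4, -2, 5], [-6, 3, -8], [-1, 0, -1]].
M = C⁻¹A = [[4, -2, 5], [-6, 3, -8], [-1, 0, -1]] · [[13, -8, -16], [-3, 7, 14], [-11, 8, 18]] = [[3, -6, -2], [1, 5, -6], [-2, 0, -2]].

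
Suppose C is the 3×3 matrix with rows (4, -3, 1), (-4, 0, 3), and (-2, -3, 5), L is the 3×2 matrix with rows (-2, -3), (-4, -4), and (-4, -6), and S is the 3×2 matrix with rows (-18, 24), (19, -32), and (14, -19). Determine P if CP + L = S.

CP = S − L = [[-16, 27], [23, -28], [18, -13]].
Left-multiplying both sides by C⁻¹ gives P = C⁻¹(S − L).
C has determinant 6; C⁻¹ = [[3/2, 2, -3/2], [7/3, 11/3, -8/3], [2, 3, -2]].
P = C⁻¹(S − L) = [[-5, 4], [-1, -5], [1, -4]].

P = [[-5, 4], [-1, -5], [1, -4]]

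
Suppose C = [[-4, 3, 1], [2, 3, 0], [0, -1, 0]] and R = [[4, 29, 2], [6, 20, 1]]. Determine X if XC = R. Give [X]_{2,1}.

Right-multiplying both sides by C⁻¹ gives X = RC⁻¹.
C has determinant -2; C⁻¹ = [[0, 1/2, 3/2], [0, 0, -1], [1, 2, 9]].
X = RC⁻¹ = [[4, 29, 2], [6, 20, 1]] · [[0, 1/2, 3/2], [0, 0, -1], [1, 2, 9]] = [[2, 6, -5], [1, 5, -2]].

1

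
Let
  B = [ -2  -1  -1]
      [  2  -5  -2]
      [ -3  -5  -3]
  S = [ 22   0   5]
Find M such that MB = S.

M = [[-5, 3, -2]]

B is on the right of M, so right-multiply by B⁻¹: M = SB⁻¹.
det B = 3, so B⁻¹ = [[5/3, 2/3, -1], [4, 1, -2], [-25/3, -7/3, 4]].
M = SB⁻¹ = [[22, 0, 5]] · [[5/3, 2/3, -1], [4, 1, -2], [-25/3, -7/3, 4]] = [[-5, 3, -2]].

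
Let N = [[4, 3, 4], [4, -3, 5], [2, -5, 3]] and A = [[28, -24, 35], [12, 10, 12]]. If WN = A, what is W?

W = [[3, 1, 6], [2, 2, -2]]

Right-multiplying both sides by N⁻¹ gives W = AN⁻¹.
det N = 2; the adjugate gives N⁻¹ = [[8, -29/2, 27/2], [-1, 2, -2], [-7, 13, -12]].
W = AN⁻¹ = [[28, -24, 35], [12, 10, 12]] · [[8, -29/2, 27/2], [-1, 2, -2], [-7, 13, -12]] = [[3, 1, 6], [2, 2, -2]].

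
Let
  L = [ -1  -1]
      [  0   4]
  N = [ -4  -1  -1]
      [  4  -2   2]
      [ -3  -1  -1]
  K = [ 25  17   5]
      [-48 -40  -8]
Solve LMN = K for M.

Left-multiply by L⁻¹ and right-multiply by N⁻¹: M = L⁻¹KN⁻¹.
det L = -4; the adjugate gives L⁻¹ = [[-1, -1/4], [0, 1/4]].
det N = -4; the adjugate gives N⁻¹ = [[-1, 0, 1], [1/2, -1/4, -1], [5/2, 1/4, -3]].
L⁻¹K = [[-13, -7, -3], [-12, -10, -2]].
M = (L⁻¹K)N⁻¹ = [[2, 1, 3], [2, 2, 4]].

M = [[2, 1, 3], [2, 2, 4]]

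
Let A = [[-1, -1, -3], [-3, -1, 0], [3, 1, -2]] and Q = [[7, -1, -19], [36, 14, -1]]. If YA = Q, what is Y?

Y = [[5, -2, 2], [-3, -6, 5]]

Right-multiplying both sides by A⁻¹ gives Y = QA⁻¹.
A has determinant 4; A⁻¹ = [[1/2, -5/4, -3/4], [-3/2, 11/4, 9/4], [0, -1/2, -1/2]].
Y = QA⁻¹ = [[7, -1, -19], [36, 14, -1]] · [[1/2, -5/4, -3/4], [-3/2, 11/4, 9/4], [0, -1/2, -1/2]] = [[5, -2, 2], [-3, -6, 5]].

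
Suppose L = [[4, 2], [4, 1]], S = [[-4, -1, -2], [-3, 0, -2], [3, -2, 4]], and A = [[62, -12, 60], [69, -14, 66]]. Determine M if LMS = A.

Left-multiply by L⁻¹ and right-multiply by S⁻¹: M = L⁻¹AS⁻¹.
L has determinant -4; L⁻¹ = [[-1/4, 1/2], [1, -1]].
det S = -2; the adjugate gives S⁻¹ = [[2, -4, -1], [-3, 5, 1], [-3, 11/2, 3/2]].
L⁻¹A = [[19, -4, 18], [-7, 2, -6]].
M = (L⁻¹A)S⁻¹ = [[-4, 3, 4], [-2, 5, 0]].

M = [[-4, 3, 4], [-2, 5, 0]]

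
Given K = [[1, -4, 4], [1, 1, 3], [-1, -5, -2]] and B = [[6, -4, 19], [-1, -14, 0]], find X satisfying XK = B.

X = [[6, -5, -5], [1, 0, 2]]

Since K sits to the right of X, X = BK⁻¹.
det K = 1, so K⁻¹ = [[13, -28, -16], [-1, 2, 1], [-4, 9, 5]].
X = BK⁻¹ = [[6, -4, 19], [-1, -14, 0]] · [[13, -28, -16], [-1, 2, 1], [-4, 9, 5]] = [[6, -5, -5], [1, 0, 2]].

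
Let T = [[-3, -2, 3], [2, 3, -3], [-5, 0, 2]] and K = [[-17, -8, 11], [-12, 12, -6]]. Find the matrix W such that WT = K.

W = [[-5, -6, 4], [-6, 0, 6]]

T is on the right of W, so right-multiply by T⁻¹: W = KT⁻¹.
T has determinant 5; T⁻¹ = [[6/5, 4/5, -3/5], [11/5, 9/5, -3/5], [3, 2, -1]].
W = KT⁻¹ = [[-17, -8, 11], [-12, 12, -6]] · [[6/5, 4/5, -3/5], [11/5, 9/5, -3/5], [3, 2, -1]] = [[-5, -6, 4], [-6, 0, 6]].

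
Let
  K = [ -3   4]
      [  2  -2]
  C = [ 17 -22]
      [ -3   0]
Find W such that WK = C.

Right-multiplying both sides by K⁻¹ gives W = CK⁻¹.
K has determinant -2; K⁻¹ = [[1, 2], [1, 3/2]].
W = CK⁻¹ = [[17, -22], [-3, 0]] · [[1, 2], [1, 3/2]] = [[-5, 1], [-3, -6]].

W = [[-5, 1], [-3, -6]]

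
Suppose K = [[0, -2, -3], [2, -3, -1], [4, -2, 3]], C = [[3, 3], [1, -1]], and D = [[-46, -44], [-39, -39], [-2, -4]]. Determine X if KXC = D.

X = [[-4, -1], [0, -1], [5, 1]]

Isolating X: multiply by K⁻¹ from the left and C⁻¹ from the right, so X = K⁻¹DC⁻¹.
det K = -4; the adjugate gives K⁻¹ = [[11/4, -3, 7/4], [5/2, -3, 3/2], [-2, 2, -1]].
det C = -6, so C⁻¹ = [[1/6, 1/2], [1/6, -1/2]].
K⁻¹D = [[-13, -11], [-1, 1], [16, 14]].
X = (K⁻¹D)C⁻¹ = [[-4, -1], [0, -1], [5, 1]].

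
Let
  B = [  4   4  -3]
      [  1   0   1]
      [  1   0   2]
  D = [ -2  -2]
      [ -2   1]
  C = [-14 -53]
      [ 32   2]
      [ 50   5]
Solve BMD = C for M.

M = B⁻¹CD⁻¹ (apply B⁻¹ on the left and D⁻¹ on the right).
det B = -4, so B⁻¹ = [[0, 2, -1], [1/4, -11/4, 7/4], [0, -1, 1]].
det D = -6; the adjugate gives D⁻¹ = [[-1/6, -1/3], [-1/3, 1/3]].
B⁻¹C = [[14, -1], [-4, -10], [18, 3]].
M = (B⁻¹C)D⁻¹ = [[-2, -5], [4, -2], [-4, -5]].

M = [[-2, -5], [4, -2], [-4, -5]]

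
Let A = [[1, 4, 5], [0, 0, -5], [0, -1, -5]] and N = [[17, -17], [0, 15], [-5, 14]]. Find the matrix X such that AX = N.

X = [[-3, -6], [5, 1], [0, -3]]

Left-multiplying both sides by A⁻¹ gives X = A⁻¹N.
det A = -5, so A⁻¹ = [[1, -3, 4], [0, 1, -1], [0, -1/5, 0]].
X = A⁻¹N = [[1, -3, 4], [0, 1, -1], [0, -1/5, 0]] · [[17, -17], [0, 15], [-5, 14]] = [[-3, -6], [5, 1], [0, -3]].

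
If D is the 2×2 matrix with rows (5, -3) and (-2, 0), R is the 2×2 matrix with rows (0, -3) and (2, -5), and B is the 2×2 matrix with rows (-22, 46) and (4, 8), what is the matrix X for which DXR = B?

X = [[3, -1], [4, 2]]

Isolating X: multiply by D⁻¹ from the left and R⁻¹ from the right, so X = D⁻¹BR⁻¹.
det D = -6, so D⁻¹ = [[0, -1/2], [-1/3, -5/6]].
det R = 6; the adjugate gives R⁻¹ = [[-5/6, 1/2], [-1/3, 0]].
D⁻¹B = [[-2, -4], [4, -22]].
X = (D⁻¹B)R⁻¹ = [[3, -1], [4, 2]].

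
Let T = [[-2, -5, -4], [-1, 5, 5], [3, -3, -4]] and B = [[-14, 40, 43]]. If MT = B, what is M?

M = [[-2, 3, -5]]

T is on the right of M, so right-multiply by T⁻¹: M = BT⁻¹.
T has determinant 3; T⁻¹ = [[-5/3, -8/3, -5/3], [11/3, 20/3, 14/3], [-4, -7, -5]].
M = BT⁻¹ = [[-14, 40, 43]] · [[-5/3, -8/3, -5/3], [11/3, 20/3, 14/3], [-4, -7, -5]] = [[-2, 3, -5]].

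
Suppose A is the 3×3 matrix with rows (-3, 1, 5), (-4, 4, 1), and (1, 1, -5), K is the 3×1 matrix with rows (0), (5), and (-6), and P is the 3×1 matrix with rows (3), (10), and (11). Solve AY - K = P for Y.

AY = P + K = [[3], [15], [5]].
A is on the left of Y, so left-multiply by A⁻¹: Y = A⁻¹(P + K).
A has determinant 4; A⁻¹ = [[-21/4, 5/2, -19/4], [-19/4, 5/2, -17/4], [-2, 1, -2]].
Y = A⁻¹(P + K) = [[-2], [2], [-1]].

Y = [[-2], [2], [-1]]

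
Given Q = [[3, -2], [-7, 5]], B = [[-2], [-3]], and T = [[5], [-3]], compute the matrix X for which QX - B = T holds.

X = [[3], [3]]

QX = T + B = [[3], [-6]].
Since Q multiplies X on the left, X = Q⁻¹(T + B).
det Q = 1, so Q⁻¹ = [[5, 2], [7, 3]].
X = Q⁻¹(T + B) = [[3], [3]].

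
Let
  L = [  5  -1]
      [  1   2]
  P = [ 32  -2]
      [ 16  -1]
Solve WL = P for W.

W = [[6, 2], [3, 1]]

L is on the right of W, so right-multiply by L⁻¹: W = PL⁻¹.
det L = 11; the adjugate gives L⁻¹ = [[2/11, 1/11], [-1/11, 5/11]].
W = PL⁻¹ = [[32, -2], [16, -1]] · [[2/11, 1/11], [-1/11, 5/11]] = [[6, 2], [3, 1]].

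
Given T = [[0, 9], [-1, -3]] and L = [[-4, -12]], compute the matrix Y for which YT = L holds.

T is on the right of Y, so right-multiply by T⁻¹: Y = LT⁻¹.
det T = 9; the adjugate gives T⁻¹ = [[-1/3, -1], [1/9, 0]].
Y = LT⁻¹ = [[-4, -12]] · [[-1/3, -1], [1/9, 0]] = [[0, 4]].

Y = [[0, 4]]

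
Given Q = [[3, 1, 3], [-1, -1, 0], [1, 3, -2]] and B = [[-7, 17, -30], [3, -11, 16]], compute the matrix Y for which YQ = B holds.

Y = [[-6, -5, 6], [2, -2, -5]]

Since Q sits to the right of Y, Y = BQ⁻¹.
Q has determinant -2; Q⁻¹ = [[-1, -11/2, -3/2], [1, 9/2, 3/2], [1, 4, 1]].
Y = BQ⁻¹ = [[-7, 17, -30], [3, -11, 16]] · [[-1, -11/2, -3/2], [1, 9/2, 3/2], [1, 4, 1]] = [[-6, -5, 6], [2, -2, -5]].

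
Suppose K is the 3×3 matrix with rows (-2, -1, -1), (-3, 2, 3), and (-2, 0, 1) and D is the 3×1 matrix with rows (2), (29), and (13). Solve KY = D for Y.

Y = [[-4], [1], [5]]

Left-multiplying both sides by K⁻¹ gives Y = K⁻¹D.
det K = -5; the adjugate gives K⁻¹ = [[-2/5, -1/5, 1/5], [3/5, 4/5, -9/5], [-4/5, -2/5, 7/5]].
Y = K⁻¹D = [[-2/5, -1/5, 1/5], [3/5, 4/5, -9/5], [-4/5, -2/5, 7/5]] · [[2], [29], [13]] = [[-4], [1], [5]].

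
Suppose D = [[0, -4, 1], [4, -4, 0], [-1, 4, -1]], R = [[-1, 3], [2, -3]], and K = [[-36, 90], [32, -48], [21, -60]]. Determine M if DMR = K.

M = [[-5, 5], [-5, 1], [4, -2]]

M = D⁻¹KR⁻¹ (apply D⁻¹ on the left and R⁻¹ on the right).
det D = -4, so D⁻¹ = [[-1, 0, -1], [-1, -1/4, -1], [-3, -1, -4]].
det R = -3, so R⁻¹ = [[1, 1], [2/3, 1/3]].
D⁻¹K = [[15, -30], [7, -18], [-8, 18]].
M = (D⁻¹K)R⁻¹ = [[-5, 5], [-5, 1], [4, -2]].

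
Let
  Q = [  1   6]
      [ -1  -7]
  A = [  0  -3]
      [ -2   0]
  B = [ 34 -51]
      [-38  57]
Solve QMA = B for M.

M = Q⁻¹BA⁻¹ (apply Q⁻¹ on the left and A⁻¹ on the right).
Q has determinant -1; Q⁻¹ = [[7, 6], [-1, -1]].
det A = -6; the adjugate gives A⁻¹ = [[0, -1/2], [-1/3, 0]].
Q⁻¹B = [[10, -15], [4, -6]].
M = (Q⁻¹B)A⁻¹ = [[5, -5], [2, -2]].

M = [[5, -5], [2, -2]]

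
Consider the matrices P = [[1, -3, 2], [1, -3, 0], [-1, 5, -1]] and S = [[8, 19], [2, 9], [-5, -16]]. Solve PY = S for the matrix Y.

Left-multiplying both sides by P⁻¹ gives Y = P⁻¹S.
det P = 4; the adjugate gives P⁻¹ = [[3/4, 7/4, 3/2], [1/4, 1/4, 1/2], [1/2, -1/2, 0]].
Y = P⁻¹S = [[3/4, 7/4, 3/2], [1/4, 1/4, 1/2], [1/2, -1/2, 0]] · [[8, 19], [2, 9], [-5, -16]] = [[2, 6], [0, -1], [3, 5]].

Y = [[2, 6], [0, -1], [3, 5]]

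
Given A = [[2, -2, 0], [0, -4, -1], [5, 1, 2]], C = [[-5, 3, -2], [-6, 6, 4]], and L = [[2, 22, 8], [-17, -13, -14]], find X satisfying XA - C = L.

XA = L + C = [[-3, 25, 6], [-23, -7, -10]].
Since A sits to the right of X, X = (L + C)A⁻¹.
det A = -4, so A⁻¹ = [[7/4, -1, -1/2], [5/4, -1, -1/2], [-5, 3, 2]].
X = (L + C)A⁻¹ = [[-4, -4, 1], [1, 0, -5]].

X = [[-4, -4, 1], [1, 0, -5]]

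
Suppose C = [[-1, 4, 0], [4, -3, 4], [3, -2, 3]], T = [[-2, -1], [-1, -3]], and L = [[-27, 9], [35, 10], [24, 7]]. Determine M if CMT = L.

M = [[2, 5], [5, -1], [-3, -5]]

Isolating M: multiply by C⁻¹ from the left and T⁻¹ from the right, so M = C⁻¹LT⁻¹.
C has determinant 1; C⁻¹ = [[-1, -12, 16], [0, -3, 4], [1, 10, -13]].
T has determinant 5; T⁻¹ = [[-3/5, 1/5], [1/5, -2/5]].
C⁻¹L = [[-9, -17], [-9, -2], [11, 18]].
M = (C⁻¹L)T⁻¹ = [[2, 5], [5, -1], [-3, -5]].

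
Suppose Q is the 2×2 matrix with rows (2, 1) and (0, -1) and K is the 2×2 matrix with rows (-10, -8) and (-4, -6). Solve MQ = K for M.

M = [[-5, 3], [-2, 4]]

Right-multiplying both sides by Q⁻¹ gives M = KQ⁻¹.
Q has determinant -2; Q⁻¹ = [[1/2, 1/2], [0, -1]].
M = KQ⁻¹ = [[-10, -8], [-4, -6]] · [[1/2, 1/2], [0, -1]] = [[-5, 3], [-2, 4]].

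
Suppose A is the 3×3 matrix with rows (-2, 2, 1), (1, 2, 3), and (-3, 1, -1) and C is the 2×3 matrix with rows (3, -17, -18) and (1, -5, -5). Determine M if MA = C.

Since A sits to the right of M, M = CA⁻¹.
det A = 1; the adjugate gives A⁻¹ = [[-5, 3, 4], [-8, 5, 7], [7, -4, -6]].
M = CA⁻¹ = [[3, -17, -18], [1, -5, -5]] · [[-5, 3, 4], [-8, 5, 7], [7, -4, -6]] = [[-5, -4, 1], [0, -2, -1]].

M = [[-5, -4, 1], [0, -2, -1]]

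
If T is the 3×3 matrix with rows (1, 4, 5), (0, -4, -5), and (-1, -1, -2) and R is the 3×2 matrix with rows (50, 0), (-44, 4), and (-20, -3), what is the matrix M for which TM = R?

T is on the left of M, so left-multiply by T⁻¹: M = T⁻¹R.
T has determinant 3; T⁻¹ = [[1, 1, 0], [5/3, 1, 5/3], [-4/3, -1, -4/3]].
M = T⁻¹R = [[1, 1, 0], [5/3, 1, 5/3], [-4/3, -1, -4/3]] · [[50, 0], [-44, 4], [-20, -3]] = [[6, 4], [6, -1], [4, 0]].

M = [[6, 4], [6, -1], [4, 0]]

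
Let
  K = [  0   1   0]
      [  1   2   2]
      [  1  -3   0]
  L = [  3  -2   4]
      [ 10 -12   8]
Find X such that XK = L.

X = [[-3, 2, 1], [-2, 4, 6]]

K is on the right of X, so right-multiply by K⁻¹: X = LK⁻¹.
K has determinant 2; K⁻¹ = [[3, 0, 1], [1, 0, 0], [-5/2, 1/2, -1/2]].
X = LK⁻¹ = [[3, -2, 4], [10, -12, 8]] · [[3, 0, 1], [1, 0, 0], [-5/2, 1/2, -1/2]] = [[-3, 2, 1], [-2, 4, 6]].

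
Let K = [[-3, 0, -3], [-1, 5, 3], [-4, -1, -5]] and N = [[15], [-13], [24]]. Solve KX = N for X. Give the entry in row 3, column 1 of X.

-2

Since K multiplies X on the left, X = K⁻¹N.
det K = 3; the adjugate gives K⁻¹ = [[-22/3, 1, 5], [-17/3, 1, 4], [7, -1, -5]].
X = K⁻¹N = [[-22/3, 1, 5], [-17/3, 1, 4], [7, -1, -5]] · [[15], [-13], [24]] = [[-3], [-2], [-2]].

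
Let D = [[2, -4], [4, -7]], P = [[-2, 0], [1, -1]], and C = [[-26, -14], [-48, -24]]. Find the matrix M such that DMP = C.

Left-multiply by D⁻¹ and right-multiply by P⁻¹: M = D⁻¹CP⁻¹.
det D = 2, so D⁻¹ = [[-7/2, 2], [-2, 1]].
det P = 2; the adjugate gives P⁻¹ = [[-1/2, 0], [-1/2, -1]].
D⁻¹C = [[-5, 1], [4, 4]].
M = (D⁻¹C)P⁻¹ = [[2, -1], [-4, -4]].

M = [[2, -1], [-4, -4]]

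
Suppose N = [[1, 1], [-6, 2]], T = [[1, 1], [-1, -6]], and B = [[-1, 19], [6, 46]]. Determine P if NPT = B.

P = [[-1, 0], [-4, -4]]

Left-multiply by N⁻¹ and right-multiply by T⁻¹: P = N⁻¹BT⁻¹.
N has determinant 8; N⁻¹ = [[1/4, -1/8], [3/4, 1/8]].
T has determinant -5; T⁻¹ = [[6/5, 1/5], [-1/5, -1/5]].
N⁻¹B = [[-1, -1], [0, 20]].
P = (N⁻¹B)T⁻¹ = [[-1, 0], [-4, -4]].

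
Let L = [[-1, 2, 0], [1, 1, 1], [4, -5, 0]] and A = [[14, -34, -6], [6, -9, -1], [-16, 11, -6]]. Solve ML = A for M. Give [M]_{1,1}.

-4

Since L sits to the right of M, M = AL⁻¹.
L has determinant 3; L⁻¹ = [[5/3, 0, 2/3], [4/3, 0, 1/3], [-3, 1, -1]].
M = AL⁻¹ = [[14, -34, -6], [6, -9, -1], [-16, 11, -6]] · [[5/3, 0, 2/3], [4/3, 0, 1/3], [-3, 1, -1]] = [[-4, -6, 4], [1, -1, 2], [6, -6, -1]].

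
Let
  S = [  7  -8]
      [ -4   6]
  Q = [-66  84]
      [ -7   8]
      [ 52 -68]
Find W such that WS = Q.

W = [[-6, 6], [-1, 0], [4, -6]]

Since S sits to the right of W, W = QS⁻¹.
det S = 10, so S⁻¹ = [[3/5, 4/5], [2/5, 7/10]].
W = QS⁻¹ = [[-66, 84], [-7, 8], [52, -68]] · [[3/5, 4/5], [2/5, 7/10]] = [[-6, 6], [-1, 0], [4, -6]].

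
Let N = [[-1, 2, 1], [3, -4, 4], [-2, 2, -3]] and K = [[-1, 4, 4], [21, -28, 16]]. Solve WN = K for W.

W = [[2, -1, -2], [-6, 1, -6]]

Right-multiplying both sides by N⁻¹ gives W = KN⁻¹.
det N = -4; the adjugate gives N⁻¹ = [[-1, -2, -3], [-1/4, -5/4, -7/4], [1/2, 1/2, 1/2]].
W = KN⁻¹ = [[-1, 4, 4], [21, -28, 16]] · [[-1, -2, -3], [-1/4, -5/4, -7/4], [1/2, 1/2, 1/2]] = [[2, -1, -2], [-6, 1, -6]].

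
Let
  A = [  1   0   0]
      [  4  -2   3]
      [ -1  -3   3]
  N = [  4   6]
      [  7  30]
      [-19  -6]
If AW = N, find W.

W = [[4, 6], [6, 6], [1, 6]]

Left-multiplying both sides by A⁻¹ gives W = A⁻¹N.
det A = 3; the adjugate gives A⁻¹ = [[1, 0, 0], [-5, 1, -1], [-14/3, 1, -2/3]].
W = A⁻¹N = [[1, 0, 0], [-5, 1, -1], [-14/3, 1, -2/3]] · [[4, 6], [7, 30], [-19, -6]] = [[4, 6], [6, 6], [1, 6]].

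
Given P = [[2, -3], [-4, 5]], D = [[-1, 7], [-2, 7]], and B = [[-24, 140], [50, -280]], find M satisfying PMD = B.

Left-multiply by P⁻¹ and right-multiply by D⁻¹: M = P⁻¹BD⁻¹.
P has determinant -2; P⁻¹ = [[-5/2, -3/2], [-2, -1]].
det D = 7, so D⁻¹ = [[1, -1], [2/7, -1/7]].
P⁻¹B = [[-15, 70], [-2, 0]].
M = (P⁻¹B)D⁻¹ = [[5, 5], [-2, 2]].

M = [[5, 5], [-2, 2]]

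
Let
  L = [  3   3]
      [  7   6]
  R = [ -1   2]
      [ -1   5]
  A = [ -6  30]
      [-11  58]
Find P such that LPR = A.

P = [[-1, 0], [1, 2]]

Isolating P: multiply by L⁻¹ from the left and R⁻¹ from the right, so P = L⁻¹AR⁻¹.
det L = -3; the adjugate gives L⁻¹ = [[-2, 1], [7/3, -1]].
det R = -3; the adjugate gives R⁻¹ = [[-5/3, 2/3], [-1/3, 1/3]].
L⁻¹A = [[1, -2], [-3, 12]].
P = (L⁻¹A)R⁻¹ = [[-1, 0], [1, 2]].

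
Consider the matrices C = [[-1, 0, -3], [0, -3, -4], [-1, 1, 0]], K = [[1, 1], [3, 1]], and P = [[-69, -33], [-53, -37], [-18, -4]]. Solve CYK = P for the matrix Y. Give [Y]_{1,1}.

0

Left-multiply by C⁻¹ and right-multiply by K⁻¹: Y = C⁻¹PK⁻¹.
det C = 5; the adjugate gives C⁻¹ = [[4/5, -3/5, -9/5], [4/5, -3/5, -4/5], [-3/5, 1/5, 3/5]].
det K = -2; the adjugate gives K⁻¹ = [[-1/2, 1/2], [3/2, -1/2]].
C⁻¹P = [[9, 3], [-9, -1], [20, 10]].
Y = (C⁻¹P)K⁻¹ = [[0, 3], [3, -4], [5, 5]].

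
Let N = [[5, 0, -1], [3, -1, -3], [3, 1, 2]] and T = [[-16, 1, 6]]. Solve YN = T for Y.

Y = [[-5, 1, 2]]

N is on the right of Y, so right-multiply by N⁻¹: Y = TN⁻¹.
det N = -1, so N⁻¹ = [[-1, 1, 1], [15, -13, -12], [-6, 5, 5]].
Y = TN⁻¹ = [[-16, 1, 6]] · [[-1, 1, 1], [15, -13, -12], [-6, 5, 5]] = [[-5, 1, 2]].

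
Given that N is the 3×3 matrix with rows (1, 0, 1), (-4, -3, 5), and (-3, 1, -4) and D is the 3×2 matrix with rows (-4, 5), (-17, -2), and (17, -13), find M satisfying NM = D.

Left-multiplying both sides by N⁻¹ gives M = N⁻¹D.
det N = -6, so N⁻¹ = [[-7/6, -1/6, -1/2], [31/6, 1/6, 3/2], [13/6, 1/6, 1/2]].
M = N⁻¹D = [[-7/6, -1/6, -1/2], [31/6, 1/6, 3/2], [13/6, 1/6, 1/2]] · [[-4, 5], [-17, -2], [17, -13]] = [[-1, 1], [2, 6], [-3, 4]].

M = [[-1, 1], [2, 6], [-3, 4]]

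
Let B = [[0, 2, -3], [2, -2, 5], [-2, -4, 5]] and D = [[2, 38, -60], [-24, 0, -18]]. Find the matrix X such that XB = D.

X = [[5, -4, -5], [6, -6, 6]]

Since B sits to the right of X, X = DB⁻¹.
B has determinant -4; B⁻¹ = [[-5/2, -1/2, -1], [5, 3/2, 3/2], [3, 1, 1]].
X = DB⁻¹ = [[2, 38, -60], [-24, 0, -18]] · [[-5/2, -1/2, -1], [5, 3/2, 3/2], [3, 1, 1]] = [[5, -4, -5], [6, -6, 6]].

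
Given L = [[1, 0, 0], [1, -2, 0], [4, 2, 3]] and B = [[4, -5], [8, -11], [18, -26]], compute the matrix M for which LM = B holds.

M = [[4, -5], [-2, 3], [2, -4]]

L is on the left of M, so left-multiply by L⁻¹: M = L⁻¹B.
det L = -6, so L⁻¹ = [[1, 0, 0], [1/2, -1/2, 0], [-5/3, 1/3, 1/3]].
M = L⁻¹B = [[1, 0, 0], [1/2, -1/2, 0], [-5/3, 1/3, 1/3]] · [[4, -5], [8, -11], [18, -26]] = [[4, -5], [-2, 3], [2, -4]].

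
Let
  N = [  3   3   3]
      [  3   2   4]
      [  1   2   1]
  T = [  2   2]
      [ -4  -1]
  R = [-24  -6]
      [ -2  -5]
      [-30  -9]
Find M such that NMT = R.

M = [[5, -1], [-1, 5], [-4, -2]]

M = N⁻¹RT⁻¹ (apply N⁻¹ on the left and T⁻¹ on the right).
det N = -3, so N⁻¹ = [[2, -1, -2], [-1/3, 0, 1], [-4/3, 1, 1]].
det T = 6, so T⁻¹ = [[-1/6, -1/3], [2/3, 1/3]].
N⁻¹R = [[14, 11], [-22, -7], [0, -6]].
M = (N⁻¹R)T⁻¹ = [[5, -1], [-1, 5], [-4, -2]].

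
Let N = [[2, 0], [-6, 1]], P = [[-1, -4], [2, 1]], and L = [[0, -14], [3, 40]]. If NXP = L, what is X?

X = [[2, 1], [1, 2]]

Isolating X: multiply by N⁻¹ from the left and P⁻¹ from the right, so X = N⁻¹LP⁻¹.
det N = 2, so N⁻¹ = [[1/2, 0], [3, 1]].
det P = 7; the adjugate gives P⁻¹ = [[1/7, 4/7], [-2/7, -1/7]].
N⁻¹L = [[0, -7], [3, -2]].
X = (N⁻¹L)P⁻¹ = [[2, 1], [1, 2]].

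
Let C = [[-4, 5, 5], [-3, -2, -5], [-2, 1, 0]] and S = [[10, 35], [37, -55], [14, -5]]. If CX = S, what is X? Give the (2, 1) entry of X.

Left-multiplying both sides by C⁻¹ gives X = C⁻¹S.
det C = -5, so C⁻¹ = [[-1, -1, 3], [-2, -2, 7], [7/5, 6/5, -23/5]].
X = C⁻¹S = [[-1, -1, 3], [-2, -2, 7], [7/5, 6/5, -23/5]] · [[10, 35], [37, -55], [14, -5]] = [[-5, 5], [4, 5], [-6, 6]].

4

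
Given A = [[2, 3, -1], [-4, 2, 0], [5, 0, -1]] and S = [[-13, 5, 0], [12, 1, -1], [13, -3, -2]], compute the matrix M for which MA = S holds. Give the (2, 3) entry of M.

-2

A is on the right of M, so right-multiply by A⁻¹: M = SA⁻¹.
det A = -6, so A⁻¹ = [[1/3, -1/2, -1/3], [2/3, -1/2, -2/3], [5/3, -5/2, -8/3]].
M = SA⁻¹ = [[-13, 5, 0], [12, 1, -1], [13, -3, -2]] · [[1/3, -1/2, -1/3], [2/3, -1/2, -2/3], [5/3, -5/2, -8/3]] = [[-1, 4, 1], [3, -4, -2], [-1, 0, 3]].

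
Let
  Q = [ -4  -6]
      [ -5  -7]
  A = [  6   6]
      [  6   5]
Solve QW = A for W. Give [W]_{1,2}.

Since Q multiplies W on the left, W = Q⁻¹A.
det Q = -2; the adjugate gives Q⁻¹ = [[7/2, -3], [-5/2, 2]].
W = Q⁻¹A = [[7/2, -3], [-5/2, 2]] · [[6, 6], [6, 5]] = [[3, 6], [-3, -5]].

6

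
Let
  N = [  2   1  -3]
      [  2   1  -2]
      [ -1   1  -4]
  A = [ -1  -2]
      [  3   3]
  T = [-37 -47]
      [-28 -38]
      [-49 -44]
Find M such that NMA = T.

M = [[5, 2], [0, -4], [0, 3]]

Left-multiply by N⁻¹ and right-multiply by A⁻¹: M = N⁻¹TA⁻¹.
N has determinant -3; N⁻¹ = [[2/3, -1/3, -1/3], [-10/3, 11/3, 2/3], [-1, 1, 0]].
det A = 3, so A⁻¹ = [[1, 2/3], [-1, -1/3]].
N⁻¹T = [[1, -4], [-12, -12], [9, 9]].
M = (N⁻¹T)A⁻¹ = [[5, 2], [0, -4], [0, 3]].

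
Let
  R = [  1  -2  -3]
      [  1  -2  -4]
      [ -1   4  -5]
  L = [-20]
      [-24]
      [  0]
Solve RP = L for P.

Since R multiplies P on the left, P = R⁻¹L.
det R = 2, so R⁻¹ = [[13, -11, 1], [9/2, -4, 1/2], [1, -1, 0]].
P = R⁻¹L = [[13, -11, 1], [9/2, -4, 1/2], [1, -1, 0]] · [[-20], [-24], [0]] = [[4], [6], [4]].

P = [[4], [6], [4]]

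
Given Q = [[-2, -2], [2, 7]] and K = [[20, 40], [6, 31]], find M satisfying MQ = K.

Right-multiplying both sides by Q⁻¹ gives M = KQ⁻¹.
Q has determinant -10; Q⁻¹ = [[-7/10, -1/5], [1/5, 1/5]].
M = KQ⁻¹ = [[20, 40], [6, 31]] · [[-7/10, -1/5], [1/5, 1/5]] = [[-6, 4], [2, 5]].

M = [[-6, 4], [2, 5]]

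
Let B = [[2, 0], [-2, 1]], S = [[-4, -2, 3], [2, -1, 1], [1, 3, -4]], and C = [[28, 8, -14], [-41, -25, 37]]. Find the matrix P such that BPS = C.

P = [[-1, 4, 2], [5, 4, -1]]

P = B⁻¹CS⁻¹ (apply B⁻¹ on the left and S⁻¹ on the right).
det B = 2, so B⁻¹ = [[1/2, 0], [1, 1]].
S has determinant -1; S⁻¹ = [[-1, -1, -1], [-9, -13, -10], [-7, -10, -8]].
B⁻¹C = [[14, 4, -7], [-13, -17, 23]].
P = (B⁻¹C)S⁻¹ = [[-1, 4, 2], [5, 4, -1]].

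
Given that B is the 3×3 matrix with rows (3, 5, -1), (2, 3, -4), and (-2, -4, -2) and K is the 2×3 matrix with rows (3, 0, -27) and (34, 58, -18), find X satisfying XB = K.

X = [[3, 3, 6], [4, 6, -5]]

B is on the right of X, so right-multiply by B⁻¹: X = KB⁻¹.
B has determinant -4; B⁻¹ = [[11/2, -7/2, 17/4], [-3, 2, -5/2], [1/2, -1/2, 1/4]].
X = KB⁻¹ = [[3, 0, -27], [34, 58, -18]] · [[11/2, -7/2, 17/4], [-3, 2, -5/2], [1/2, -1/2, 1/4]] = [[3, 3, 6], [4, 6, -5]].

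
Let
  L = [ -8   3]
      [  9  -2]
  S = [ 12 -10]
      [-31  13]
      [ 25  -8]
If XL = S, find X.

X = [[-6, -4], [5, 1], [-2, 1]]

L is on the right of X, so right-multiply by L⁻¹: X = SL⁻¹.
det L = -11, so L⁻¹ = [[2/11, 3/11], [9/11, 8/11]].
X = SL⁻¹ = [[12, -10], [-31, 13], [25, -8]] · [[2/11, 3/11], [9/11, 8/11]] = [[-6, -4], [5, 1], [-2, 1]].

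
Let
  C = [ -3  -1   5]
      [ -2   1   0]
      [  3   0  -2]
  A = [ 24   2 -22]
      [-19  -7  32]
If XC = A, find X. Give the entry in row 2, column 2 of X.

-1

Since C sits to the right of X, X = AC⁻¹.
C has determinant -5; C⁻¹ = [[2/5, 2/5, 1], [4/5, 9/5, 2], [3/5, 3/5, 1]].
X = AC⁻¹ = [[24, 2, -22], [-19, -7, 32]] · [[2/5, 2/5, 1], [4/5, 9/5, 2], [3/5, 3/5, 1]] = [[-2, 0, 6], [6, -1, -1]].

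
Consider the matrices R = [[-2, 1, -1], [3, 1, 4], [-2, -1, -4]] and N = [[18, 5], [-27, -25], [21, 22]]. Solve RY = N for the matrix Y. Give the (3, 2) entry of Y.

Left-multiplying both sides by R⁻¹ gives Y = R⁻¹N.
det R = 5, so R⁻¹ = [[0, 1, 1], [4/5, 6/5, 1], [-1/5, -4/5, -1]].
Y = R⁻¹N = [[0, 1, 1], [4/5, 6/5, 1], [-1/5, -4/5, -1]] · [[18, 5], [-27, -25], [21, 22]] = [[-6, -3], [3, -4], [-3, -3]].

-3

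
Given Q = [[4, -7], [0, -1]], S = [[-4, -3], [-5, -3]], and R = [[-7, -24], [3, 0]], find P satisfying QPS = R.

Isolating P: multiply by Q⁻¹ from the left and S⁻¹ from the right, so P = Q⁻¹RS⁻¹.
det Q = -4; the adjugate gives Q⁻¹ = [[1/4, -7/4], [0, -1]].
det S = -3, so S⁻¹ = [[1, -1], [-5/3, 4/3]].
Q⁻¹R = [[-7, -6], [-3, 0]].
P = (Q⁻¹R)S⁻¹ = [[3, -1], [-3, 3]].

P = [[3, -1], [-3, 3]]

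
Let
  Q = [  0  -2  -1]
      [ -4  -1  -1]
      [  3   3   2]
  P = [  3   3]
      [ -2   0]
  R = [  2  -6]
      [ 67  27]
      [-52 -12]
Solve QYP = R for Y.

Y = Q⁻¹RP⁻¹ (apply Q⁻¹ on the left and P⁻¹ on the right).
det Q = -1; the adjugate gives Q⁻¹ = [[-1, -1, -1], [-5, -3, -4], [9, 6, 8]].
P has determinant 6; P⁻¹ = [[0, -1/2], [1/3, 1/2]].
Q⁻¹R = [[-17, -9], [-3, -3], [4, 12]].
Y = (Q⁻¹R)P⁻¹ = [[-3, 4], [-1, 0], [4, 4]].

Y = [[-3, 4], [-1, 0], [4, 4]]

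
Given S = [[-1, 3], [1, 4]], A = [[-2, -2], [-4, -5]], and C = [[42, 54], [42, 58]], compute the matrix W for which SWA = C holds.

W = S⁻¹CA⁻¹ (apply S⁻¹ on the left and A⁻¹ on the right).
det S = -7; the adjugate gives S⁻¹ = [[-4/7, 3/7], [1/7, 1/7]].
det A = 2, so A⁻¹ = [[-5/2, 1], [2, -1]].
S⁻¹C = [[-6, -6], [12, 16]].
W = (S⁻¹C)A⁻¹ = [[3, 0], [2, -4]].

W = [[3, 0], [2, -4]]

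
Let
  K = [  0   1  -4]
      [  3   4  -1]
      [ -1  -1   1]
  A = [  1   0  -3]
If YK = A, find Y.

Right-multiplying both sides by K⁻¹ gives Y = AK⁻¹.
K has determinant -6; K⁻¹ = [[-1/2, -1/2, -5/2], [1/3, 2/3, 2], [-1/6, 1/6, 1/2]].
Y = AK⁻¹ = [[1, 0, -3]] · [[-1/2, -1/2, -5/2], [1/3, 2/3, 2], [-1/6, 1/6, 1/2]] = [[0, -1, -4]].

Y = [[0, -1, -4]]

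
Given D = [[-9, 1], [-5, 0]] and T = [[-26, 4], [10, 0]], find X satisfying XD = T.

X = [[4, -2], [0, -2]]

Since D sits to the right of X, X = TD⁻¹.
D has determinant 5; D⁻¹ = [[0, -1/5], [1, -9/5]].
X = TD⁻¹ = [[-26, 4], [10, 0]] · [[0, -1/5], [1, -9/5]] = [[4, -2], [0, -2]].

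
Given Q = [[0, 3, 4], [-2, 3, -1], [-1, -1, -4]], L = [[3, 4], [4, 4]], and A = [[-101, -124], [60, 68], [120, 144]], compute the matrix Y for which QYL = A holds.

Y = [[-3, 4], [-1, 4], [-5, -5]]

Y = Q⁻¹AL⁻¹ (apply Q⁻¹ on the left and L⁻¹ on the right).
Q has determinant -1; Q⁻¹ = [[13, -8, 15], [7, -4, 8], [-5, 3, -6]].
L has determinant -4; L⁻¹ = [[-1, 1], [1, -3/4]].
Q⁻¹A = [[7, 4], [13, 12], [-35, -40]].
Y = (Q⁻¹A)L⁻¹ = [[-3, 4], [-1, 4], [-5, -5]].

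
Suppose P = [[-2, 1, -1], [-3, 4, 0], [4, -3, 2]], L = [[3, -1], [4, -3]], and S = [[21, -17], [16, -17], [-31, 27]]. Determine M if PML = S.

M = P⁻¹SL⁻¹ (apply P⁻¹ on the left and L⁻¹ on the right).
det P = -3, so P⁻¹ = [[-8/3, -1/3, -4/3], [-2, 0, -1], [7/3, 2/3, 5/3]].
det L = -5, so L⁻¹ = [[3/5, -1/5], [4/5, -3/5]].
P⁻¹S = [[-20, 15], [-11, 7], [8, -6]].
M = (P⁻¹S)L⁻¹ = [[0, -5], [-1, -2], [0, 2]].

M = [[0, -5], [-1, -2], [0, 2]]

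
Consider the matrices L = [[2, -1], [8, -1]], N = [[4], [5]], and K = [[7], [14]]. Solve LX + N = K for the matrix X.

LX = K − N = [[3], [9]].
Since L multiplies X on the left, X = L⁻¹(K − N).
L has determinant 6; L⁻¹ = [[-1/6, 1/6], [-4/3, 1/3]].
X = L⁻¹(K − N) = [[1], [-1]].

X = [[1], [-1]]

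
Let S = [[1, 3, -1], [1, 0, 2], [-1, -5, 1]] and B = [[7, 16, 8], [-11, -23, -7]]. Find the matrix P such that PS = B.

P = [[-3, 5, -5], [-1, -6, 4]]

Right-multiplying both sides by S⁻¹ gives P = BS⁻¹.
det S = 6, so S⁻¹ = [[5/3, 1/3, 1], [-1/2, 0, -1/2], [-5/6, 1/3, -1/2]].
P = BS⁻¹ = [[7, 16, 8], [-11, -23, -7]] · [[5/3, 1/3, 1], [-1/2, 0, -1/2], [-5/6, 1/3, -1/2]] = [[-3, 5, -5], [-1, -6, 4]].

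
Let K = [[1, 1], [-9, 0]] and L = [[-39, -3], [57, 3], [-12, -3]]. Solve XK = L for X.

Since K sits to the right of X, X = LK⁻¹.
det K = 9; the adjugate gives K⁻¹ = [[0, -1/9], [1, 1/9]].
X = LK⁻¹ = [[-39, -3], [57, 3], [-12, -3]] · [[0, -1/9], [1, 1/9]] = [[-3, 4], [3, -6], [-3, 1]].

X = [[-3, 4], [3, -6], [-3, 1]]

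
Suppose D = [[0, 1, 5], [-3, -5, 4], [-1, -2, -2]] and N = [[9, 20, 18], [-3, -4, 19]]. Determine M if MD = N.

M = [[4, -2, -3], [-1, 3, -6]]

Since D sits to the right of M, M = ND⁻¹.
D has determinant -5; D⁻¹ = [[-18/5, 8/5, -29/5], [2, -1, 3], [-1/5, 1/5, -3/5]].
M = ND⁻¹ = [[9, 20, 18], [-3, -4, 19]] · [[-18/5, 8/5, -29/5], [2, -1, 3], [-1/5, 1/5, -3/5]] = [[4, -2, -3], [-1, 3, -6]].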